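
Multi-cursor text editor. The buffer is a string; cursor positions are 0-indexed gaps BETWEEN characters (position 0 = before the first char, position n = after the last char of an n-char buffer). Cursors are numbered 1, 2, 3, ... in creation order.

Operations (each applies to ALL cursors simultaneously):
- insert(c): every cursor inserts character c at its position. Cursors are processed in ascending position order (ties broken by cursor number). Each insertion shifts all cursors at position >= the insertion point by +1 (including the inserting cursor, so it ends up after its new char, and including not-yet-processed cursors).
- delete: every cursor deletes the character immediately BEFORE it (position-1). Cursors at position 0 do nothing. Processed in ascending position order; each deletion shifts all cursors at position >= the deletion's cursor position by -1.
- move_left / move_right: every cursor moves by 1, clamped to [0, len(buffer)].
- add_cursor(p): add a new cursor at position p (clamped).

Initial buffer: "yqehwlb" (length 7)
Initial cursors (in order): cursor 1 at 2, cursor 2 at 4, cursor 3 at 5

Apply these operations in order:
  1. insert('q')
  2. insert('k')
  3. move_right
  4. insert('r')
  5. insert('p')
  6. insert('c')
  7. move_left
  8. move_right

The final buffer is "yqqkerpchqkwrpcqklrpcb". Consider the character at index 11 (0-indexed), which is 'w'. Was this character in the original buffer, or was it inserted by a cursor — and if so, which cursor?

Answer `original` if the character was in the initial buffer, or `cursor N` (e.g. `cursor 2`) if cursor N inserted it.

Answer: original

Derivation:
After op 1 (insert('q')): buffer="yqqehqwqlb" (len 10), cursors c1@3 c2@6 c3@8, authorship ..1..2.3..
After op 2 (insert('k')): buffer="yqqkehqkwqklb" (len 13), cursors c1@4 c2@8 c3@11, authorship ..11..22.33..
After op 3 (move_right): buffer="yqqkehqkwqklb" (len 13), cursors c1@5 c2@9 c3@12, authorship ..11..22.33..
After op 4 (insert('r')): buffer="yqqkerhqkwrqklrb" (len 16), cursors c1@6 c2@11 c3@15, authorship ..11.1.22.233.3.
After op 5 (insert('p')): buffer="yqqkerphqkwrpqklrpb" (len 19), cursors c1@7 c2@13 c3@18, authorship ..11.11.22.2233.33.
After op 6 (insert('c')): buffer="yqqkerpchqkwrpcqklrpcb" (len 22), cursors c1@8 c2@15 c3@21, authorship ..11.111.22.22233.333.
After op 7 (move_left): buffer="yqqkerpchqkwrpcqklrpcb" (len 22), cursors c1@7 c2@14 c3@20, authorship ..11.111.22.22233.333.
After op 8 (move_right): buffer="yqqkerpchqkwrpcqklrpcb" (len 22), cursors c1@8 c2@15 c3@21, authorship ..11.111.22.22233.333.
Authorship (.=original, N=cursor N): . . 1 1 . 1 1 1 . 2 2 . 2 2 2 3 3 . 3 3 3 .
Index 11: author = original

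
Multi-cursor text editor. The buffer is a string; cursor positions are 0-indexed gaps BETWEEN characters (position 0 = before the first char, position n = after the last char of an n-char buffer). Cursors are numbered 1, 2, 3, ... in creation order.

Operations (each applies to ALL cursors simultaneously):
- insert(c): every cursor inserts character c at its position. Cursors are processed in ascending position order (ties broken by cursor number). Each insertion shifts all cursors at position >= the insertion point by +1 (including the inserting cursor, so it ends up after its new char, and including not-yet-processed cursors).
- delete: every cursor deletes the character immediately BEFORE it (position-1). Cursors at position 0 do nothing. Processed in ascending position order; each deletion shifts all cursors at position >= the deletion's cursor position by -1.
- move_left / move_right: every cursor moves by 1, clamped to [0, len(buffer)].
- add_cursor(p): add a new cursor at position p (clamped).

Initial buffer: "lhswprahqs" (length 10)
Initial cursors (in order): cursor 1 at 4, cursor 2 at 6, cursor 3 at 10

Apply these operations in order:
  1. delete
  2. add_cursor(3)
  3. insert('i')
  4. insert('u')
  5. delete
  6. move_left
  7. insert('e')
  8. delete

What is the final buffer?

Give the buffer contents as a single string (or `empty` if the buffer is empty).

After op 1 (delete): buffer="lhspahq" (len 7), cursors c1@3 c2@4 c3@7, authorship .......
After op 2 (add_cursor(3)): buffer="lhspahq" (len 7), cursors c1@3 c4@3 c2@4 c3@7, authorship .......
After op 3 (insert('i')): buffer="lhsiipiahqi" (len 11), cursors c1@5 c4@5 c2@7 c3@11, authorship ...14.2...3
After op 4 (insert('u')): buffer="lhsiiuupiuahqiu" (len 15), cursors c1@7 c4@7 c2@10 c3@15, authorship ...1414.22...33
After op 5 (delete): buffer="lhsiipiahqi" (len 11), cursors c1@5 c4@5 c2@7 c3@11, authorship ...14.2...3
After op 6 (move_left): buffer="lhsiipiahqi" (len 11), cursors c1@4 c4@4 c2@6 c3@10, authorship ...14.2...3
After op 7 (insert('e')): buffer="lhsieeipeiahqei" (len 15), cursors c1@6 c4@6 c2@9 c3@14, authorship ...1144.22...33
After op 8 (delete): buffer="lhsiipiahqi" (len 11), cursors c1@4 c4@4 c2@6 c3@10, authorship ...14.2...3

Answer: lhsiipiahqi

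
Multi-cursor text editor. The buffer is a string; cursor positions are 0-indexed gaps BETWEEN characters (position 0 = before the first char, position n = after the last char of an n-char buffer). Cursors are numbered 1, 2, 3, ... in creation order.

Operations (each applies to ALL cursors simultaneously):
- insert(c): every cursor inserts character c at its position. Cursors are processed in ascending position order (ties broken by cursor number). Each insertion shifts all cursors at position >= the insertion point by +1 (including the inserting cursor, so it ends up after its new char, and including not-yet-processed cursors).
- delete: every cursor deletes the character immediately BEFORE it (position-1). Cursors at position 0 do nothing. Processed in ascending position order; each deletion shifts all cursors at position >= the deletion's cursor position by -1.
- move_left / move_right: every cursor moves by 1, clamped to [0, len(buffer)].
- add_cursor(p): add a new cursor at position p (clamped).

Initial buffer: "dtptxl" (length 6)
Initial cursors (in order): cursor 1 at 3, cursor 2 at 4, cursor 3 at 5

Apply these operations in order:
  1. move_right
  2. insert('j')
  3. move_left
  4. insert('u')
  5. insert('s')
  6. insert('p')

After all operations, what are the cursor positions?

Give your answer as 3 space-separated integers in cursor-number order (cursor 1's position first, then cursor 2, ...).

After op 1 (move_right): buffer="dtptxl" (len 6), cursors c1@4 c2@5 c3@6, authorship ......
After op 2 (insert('j')): buffer="dtptjxjlj" (len 9), cursors c1@5 c2@7 c3@9, authorship ....1.2.3
After op 3 (move_left): buffer="dtptjxjlj" (len 9), cursors c1@4 c2@6 c3@8, authorship ....1.2.3
After op 4 (insert('u')): buffer="dtptujxujluj" (len 12), cursors c1@5 c2@8 c3@11, authorship ....11.22.33
After op 5 (insert('s')): buffer="dtptusjxusjlusj" (len 15), cursors c1@6 c2@10 c3@14, authorship ....111.222.333
After op 6 (insert('p')): buffer="dtptuspjxuspjluspj" (len 18), cursors c1@7 c2@12 c3@17, authorship ....1111.2222.3333

Answer: 7 12 17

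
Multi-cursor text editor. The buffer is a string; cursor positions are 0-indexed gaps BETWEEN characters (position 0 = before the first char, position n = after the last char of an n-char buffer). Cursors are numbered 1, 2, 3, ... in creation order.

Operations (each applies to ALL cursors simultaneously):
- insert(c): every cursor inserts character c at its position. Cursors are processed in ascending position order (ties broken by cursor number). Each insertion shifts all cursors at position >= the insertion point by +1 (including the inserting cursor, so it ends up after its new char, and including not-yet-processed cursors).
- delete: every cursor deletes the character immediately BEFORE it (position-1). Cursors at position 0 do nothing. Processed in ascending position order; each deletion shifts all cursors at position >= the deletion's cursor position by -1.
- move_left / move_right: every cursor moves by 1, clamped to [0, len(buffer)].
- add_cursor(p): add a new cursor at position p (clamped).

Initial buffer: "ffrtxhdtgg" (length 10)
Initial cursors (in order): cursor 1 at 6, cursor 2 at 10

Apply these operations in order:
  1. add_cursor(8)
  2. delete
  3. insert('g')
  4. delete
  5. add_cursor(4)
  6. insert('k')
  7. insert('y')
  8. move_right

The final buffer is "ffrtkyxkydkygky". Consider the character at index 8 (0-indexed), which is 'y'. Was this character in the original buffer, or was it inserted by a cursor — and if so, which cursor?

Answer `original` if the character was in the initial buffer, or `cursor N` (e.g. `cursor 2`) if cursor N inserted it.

After op 1 (add_cursor(8)): buffer="ffrtxhdtgg" (len 10), cursors c1@6 c3@8 c2@10, authorship ..........
After op 2 (delete): buffer="ffrtxdg" (len 7), cursors c1@5 c3@6 c2@7, authorship .......
After op 3 (insert('g')): buffer="ffrtxgdggg" (len 10), cursors c1@6 c3@8 c2@10, authorship .....1.3.2
After op 4 (delete): buffer="ffrtxdg" (len 7), cursors c1@5 c3@6 c2@7, authorship .......
After op 5 (add_cursor(4)): buffer="ffrtxdg" (len 7), cursors c4@4 c1@5 c3@6 c2@7, authorship .......
After op 6 (insert('k')): buffer="ffrtkxkdkgk" (len 11), cursors c4@5 c1@7 c3@9 c2@11, authorship ....4.1.3.2
After op 7 (insert('y')): buffer="ffrtkyxkydkygky" (len 15), cursors c4@6 c1@9 c3@12 c2@15, authorship ....44.11.33.22
After op 8 (move_right): buffer="ffrtkyxkydkygky" (len 15), cursors c4@7 c1@10 c3@13 c2@15, authorship ....44.11.33.22
Authorship (.=original, N=cursor N): . . . . 4 4 . 1 1 . 3 3 . 2 2
Index 8: author = 1

Answer: cursor 1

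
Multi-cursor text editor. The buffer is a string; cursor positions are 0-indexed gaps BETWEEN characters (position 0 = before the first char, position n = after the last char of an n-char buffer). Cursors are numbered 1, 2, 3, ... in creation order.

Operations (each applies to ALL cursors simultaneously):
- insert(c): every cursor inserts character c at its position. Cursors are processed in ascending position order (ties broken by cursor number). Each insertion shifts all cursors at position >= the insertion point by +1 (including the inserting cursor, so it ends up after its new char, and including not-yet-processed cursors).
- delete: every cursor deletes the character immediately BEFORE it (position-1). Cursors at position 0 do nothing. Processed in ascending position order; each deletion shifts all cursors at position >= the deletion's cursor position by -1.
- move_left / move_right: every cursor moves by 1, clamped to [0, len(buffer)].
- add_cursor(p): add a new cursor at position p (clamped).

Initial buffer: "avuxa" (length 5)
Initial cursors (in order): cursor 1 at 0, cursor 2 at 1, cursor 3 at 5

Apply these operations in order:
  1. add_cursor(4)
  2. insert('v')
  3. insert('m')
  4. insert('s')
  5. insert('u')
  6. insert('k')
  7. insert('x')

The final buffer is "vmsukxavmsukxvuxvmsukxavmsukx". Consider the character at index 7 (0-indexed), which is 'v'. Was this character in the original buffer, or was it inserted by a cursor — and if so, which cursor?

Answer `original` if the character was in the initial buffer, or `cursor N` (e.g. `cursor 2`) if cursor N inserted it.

Answer: cursor 2

Derivation:
After op 1 (add_cursor(4)): buffer="avuxa" (len 5), cursors c1@0 c2@1 c4@4 c3@5, authorship .....
After op 2 (insert('v')): buffer="vavvuxvav" (len 9), cursors c1@1 c2@3 c4@7 c3@9, authorship 1.2...4.3
After op 3 (insert('m')): buffer="vmavmvuxvmavm" (len 13), cursors c1@2 c2@5 c4@10 c3@13, authorship 11.22...44.33
After op 4 (insert('s')): buffer="vmsavmsvuxvmsavms" (len 17), cursors c1@3 c2@7 c4@13 c3@17, authorship 111.222...444.333
After op 5 (insert('u')): buffer="vmsuavmsuvuxvmsuavmsu" (len 21), cursors c1@4 c2@9 c4@16 c3@21, authorship 1111.2222...4444.3333
After op 6 (insert('k')): buffer="vmsukavmsukvuxvmsukavmsuk" (len 25), cursors c1@5 c2@11 c4@19 c3@25, authorship 11111.22222...44444.33333
After op 7 (insert('x')): buffer="vmsukxavmsukxvuxvmsukxavmsukx" (len 29), cursors c1@6 c2@13 c4@22 c3@29, authorship 111111.222222...444444.333333
Authorship (.=original, N=cursor N): 1 1 1 1 1 1 . 2 2 2 2 2 2 . . . 4 4 4 4 4 4 . 3 3 3 3 3 3
Index 7: author = 2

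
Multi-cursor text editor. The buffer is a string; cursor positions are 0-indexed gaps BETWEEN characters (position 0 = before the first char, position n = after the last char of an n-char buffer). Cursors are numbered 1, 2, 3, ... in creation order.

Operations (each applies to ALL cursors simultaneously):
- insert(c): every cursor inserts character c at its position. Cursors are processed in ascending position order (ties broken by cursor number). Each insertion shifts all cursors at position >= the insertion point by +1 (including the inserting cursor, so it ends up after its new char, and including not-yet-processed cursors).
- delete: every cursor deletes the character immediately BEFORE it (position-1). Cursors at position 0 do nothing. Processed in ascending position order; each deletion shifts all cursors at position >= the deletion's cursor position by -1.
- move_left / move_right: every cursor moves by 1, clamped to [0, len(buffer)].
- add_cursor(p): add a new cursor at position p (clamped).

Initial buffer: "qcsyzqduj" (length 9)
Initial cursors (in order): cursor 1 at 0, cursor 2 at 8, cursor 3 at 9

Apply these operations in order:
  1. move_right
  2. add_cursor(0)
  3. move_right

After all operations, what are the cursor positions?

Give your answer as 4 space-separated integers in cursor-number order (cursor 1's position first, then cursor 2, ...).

Answer: 2 9 9 1

Derivation:
After op 1 (move_right): buffer="qcsyzqduj" (len 9), cursors c1@1 c2@9 c3@9, authorship .........
After op 2 (add_cursor(0)): buffer="qcsyzqduj" (len 9), cursors c4@0 c1@1 c2@9 c3@9, authorship .........
After op 3 (move_right): buffer="qcsyzqduj" (len 9), cursors c4@1 c1@2 c2@9 c3@9, authorship .........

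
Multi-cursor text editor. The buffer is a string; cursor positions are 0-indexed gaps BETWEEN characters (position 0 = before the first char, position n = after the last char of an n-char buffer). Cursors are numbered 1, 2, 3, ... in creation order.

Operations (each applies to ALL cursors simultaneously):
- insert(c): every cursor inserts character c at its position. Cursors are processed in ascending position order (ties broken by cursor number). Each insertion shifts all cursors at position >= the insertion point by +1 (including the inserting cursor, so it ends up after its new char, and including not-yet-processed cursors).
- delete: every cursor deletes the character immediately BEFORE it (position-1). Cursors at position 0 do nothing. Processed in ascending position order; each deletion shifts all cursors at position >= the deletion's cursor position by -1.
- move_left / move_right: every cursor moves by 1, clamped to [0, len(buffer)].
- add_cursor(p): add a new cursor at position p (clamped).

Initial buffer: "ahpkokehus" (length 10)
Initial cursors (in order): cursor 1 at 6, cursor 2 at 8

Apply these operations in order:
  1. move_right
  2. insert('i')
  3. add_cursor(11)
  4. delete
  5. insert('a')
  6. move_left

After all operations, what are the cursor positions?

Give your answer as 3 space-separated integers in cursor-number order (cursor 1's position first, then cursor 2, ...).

After op 1 (move_right): buffer="ahpkokehus" (len 10), cursors c1@7 c2@9, authorship ..........
After op 2 (insert('i')): buffer="ahpkokeihuis" (len 12), cursors c1@8 c2@11, authorship .......1..2.
After op 3 (add_cursor(11)): buffer="ahpkokeihuis" (len 12), cursors c1@8 c2@11 c3@11, authorship .......1..2.
After op 4 (delete): buffer="ahpkokehs" (len 9), cursors c1@7 c2@8 c3@8, authorship .........
After op 5 (insert('a')): buffer="ahpkokeahaas" (len 12), cursors c1@8 c2@11 c3@11, authorship .......1.23.
After op 6 (move_left): buffer="ahpkokeahaas" (len 12), cursors c1@7 c2@10 c3@10, authorship .......1.23.

Answer: 7 10 10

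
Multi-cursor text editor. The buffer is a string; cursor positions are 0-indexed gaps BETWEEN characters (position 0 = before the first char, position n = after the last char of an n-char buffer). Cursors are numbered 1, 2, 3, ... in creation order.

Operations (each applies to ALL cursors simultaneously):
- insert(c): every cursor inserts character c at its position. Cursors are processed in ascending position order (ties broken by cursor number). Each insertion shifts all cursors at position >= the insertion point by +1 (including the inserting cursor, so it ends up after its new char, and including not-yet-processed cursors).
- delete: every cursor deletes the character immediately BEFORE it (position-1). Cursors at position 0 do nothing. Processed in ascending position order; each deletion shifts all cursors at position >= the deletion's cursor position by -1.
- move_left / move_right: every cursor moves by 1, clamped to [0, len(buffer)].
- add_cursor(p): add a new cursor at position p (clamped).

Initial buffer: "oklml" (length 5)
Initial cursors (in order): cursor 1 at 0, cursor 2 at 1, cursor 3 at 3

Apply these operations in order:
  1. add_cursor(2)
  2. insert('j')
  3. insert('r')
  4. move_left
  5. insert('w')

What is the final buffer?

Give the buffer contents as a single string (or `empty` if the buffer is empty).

After op 1 (add_cursor(2)): buffer="oklml" (len 5), cursors c1@0 c2@1 c4@2 c3@3, authorship .....
After op 2 (insert('j')): buffer="jojkjljml" (len 9), cursors c1@1 c2@3 c4@5 c3@7, authorship 1.2.4.3..
After op 3 (insert('r')): buffer="jrojrkjrljrml" (len 13), cursors c1@2 c2@5 c4@8 c3@11, authorship 11.22.44.33..
After op 4 (move_left): buffer="jrojrkjrljrml" (len 13), cursors c1@1 c2@4 c4@7 c3@10, authorship 11.22.44.33..
After op 5 (insert('w')): buffer="jwrojwrkjwrljwrml" (len 17), cursors c1@2 c2@6 c4@10 c3@14, authorship 111.222.444.333..

Answer: jwrojwrkjwrljwrml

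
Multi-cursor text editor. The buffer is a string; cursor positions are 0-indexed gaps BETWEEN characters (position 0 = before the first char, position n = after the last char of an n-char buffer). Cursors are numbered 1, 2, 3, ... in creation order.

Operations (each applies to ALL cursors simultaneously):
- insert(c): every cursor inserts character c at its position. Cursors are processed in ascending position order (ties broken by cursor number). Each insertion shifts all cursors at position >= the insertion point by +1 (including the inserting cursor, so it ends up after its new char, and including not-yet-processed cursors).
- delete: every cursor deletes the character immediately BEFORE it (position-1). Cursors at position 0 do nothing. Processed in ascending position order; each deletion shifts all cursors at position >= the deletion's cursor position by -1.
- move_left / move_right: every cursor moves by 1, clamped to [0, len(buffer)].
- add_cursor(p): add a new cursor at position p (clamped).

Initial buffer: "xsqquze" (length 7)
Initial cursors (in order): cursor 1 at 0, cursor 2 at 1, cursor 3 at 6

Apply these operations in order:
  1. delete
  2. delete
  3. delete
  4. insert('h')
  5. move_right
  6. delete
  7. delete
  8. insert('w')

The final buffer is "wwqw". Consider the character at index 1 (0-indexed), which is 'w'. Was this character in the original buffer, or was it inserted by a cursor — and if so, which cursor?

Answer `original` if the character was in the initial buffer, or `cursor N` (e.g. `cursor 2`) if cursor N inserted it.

Answer: cursor 2

Derivation:
After op 1 (delete): buffer="sqque" (len 5), cursors c1@0 c2@0 c3@4, authorship .....
After op 2 (delete): buffer="sqqe" (len 4), cursors c1@0 c2@0 c3@3, authorship ....
After op 3 (delete): buffer="sqe" (len 3), cursors c1@0 c2@0 c3@2, authorship ...
After op 4 (insert('h')): buffer="hhsqhe" (len 6), cursors c1@2 c2@2 c3@5, authorship 12..3.
After op 5 (move_right): buffer="hhsqhe" (len 6), cursors c1@3 c2@3 c3@6, authorship 12..3.
After op 6 (delete): buffer="hqh" (len 3), cursors c1@1 c2@1 c3@3, authorship 1.3
After op 7 (delete): buffer="q" (len 1), cursors c1@0 c2@0 c3@1, authorship .
After op 8 (insert('w')): buffer="wwqw" (len 4), cursors c1@2 c2@2 c3@4, authorship 12.3
Authorship (.=original, N=cursor N): 1 2 . 3
Index 1: author = 2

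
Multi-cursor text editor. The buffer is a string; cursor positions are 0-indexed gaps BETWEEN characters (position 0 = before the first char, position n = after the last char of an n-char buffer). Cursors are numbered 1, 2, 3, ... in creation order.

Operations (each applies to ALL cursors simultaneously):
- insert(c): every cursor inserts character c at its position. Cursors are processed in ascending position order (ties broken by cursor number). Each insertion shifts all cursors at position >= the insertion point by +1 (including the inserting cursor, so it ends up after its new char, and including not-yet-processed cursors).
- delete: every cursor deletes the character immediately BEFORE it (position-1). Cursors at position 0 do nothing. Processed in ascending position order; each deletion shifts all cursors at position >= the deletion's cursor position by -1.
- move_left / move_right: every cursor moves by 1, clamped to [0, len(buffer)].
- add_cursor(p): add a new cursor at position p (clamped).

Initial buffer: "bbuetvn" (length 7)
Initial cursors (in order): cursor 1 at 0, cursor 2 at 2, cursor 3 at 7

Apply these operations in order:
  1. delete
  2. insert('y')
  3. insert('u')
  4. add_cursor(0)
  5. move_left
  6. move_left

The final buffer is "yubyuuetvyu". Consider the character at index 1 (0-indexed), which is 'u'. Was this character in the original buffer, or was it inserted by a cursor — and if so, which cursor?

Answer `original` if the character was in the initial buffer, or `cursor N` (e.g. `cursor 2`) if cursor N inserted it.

After op 1 (delete): buffer="buetv" (len 5), cursors c1@0 c2@1 c3@5, authorship .....
After op 2 (insert('y')): buffer="ybyuetvy" (len 8), cursors c1@1 c2@3 c3@8, authorship 1.2....3
After op 3 (insert('u')): buffer="yubyuuetvyu" (len 11), cursors c1@2 c2@5 c3@11, authorship 11.22....33
After op 4 (add_cursor(0)): buffer="yubyuuetvyu" (len 11), cursors c4@0 c1@2 c2@5 c3@11, authorship 11.22....33
After op 5 (move_left): buffer="yubyuuetvyu" (len 11), cursors c4@0 c1@1 c2@4 c3@10, authorship 11.22....33
After op 6 (move_left): buffer="yubyuuetvyu" (len 11), cursors c1@0 c4@0 c2@3 c3@9, authorship 11.22....33
Authorship (.=original, N=cursor N): 1 1 . 2 2 . . . . 3 3
Index 1: author = 1

Answer: cursor 1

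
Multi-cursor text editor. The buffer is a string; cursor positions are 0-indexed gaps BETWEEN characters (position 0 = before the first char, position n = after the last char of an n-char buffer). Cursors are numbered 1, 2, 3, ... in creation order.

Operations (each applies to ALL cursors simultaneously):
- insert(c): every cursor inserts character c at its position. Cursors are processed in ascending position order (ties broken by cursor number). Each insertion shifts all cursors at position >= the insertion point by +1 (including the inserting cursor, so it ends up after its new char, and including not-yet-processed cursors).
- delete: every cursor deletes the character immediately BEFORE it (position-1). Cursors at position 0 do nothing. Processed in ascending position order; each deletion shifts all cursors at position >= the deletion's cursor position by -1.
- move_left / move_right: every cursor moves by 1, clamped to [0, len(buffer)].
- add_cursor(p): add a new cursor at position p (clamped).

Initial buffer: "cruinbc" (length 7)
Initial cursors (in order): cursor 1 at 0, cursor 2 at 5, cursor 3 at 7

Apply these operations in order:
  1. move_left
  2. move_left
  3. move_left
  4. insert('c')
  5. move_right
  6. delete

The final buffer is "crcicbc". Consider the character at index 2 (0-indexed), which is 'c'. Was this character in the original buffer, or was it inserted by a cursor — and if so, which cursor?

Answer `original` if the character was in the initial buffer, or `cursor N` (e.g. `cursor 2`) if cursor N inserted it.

Answer: cursor 2

Derivation:
After op 1 (move_left): buffer="cruinbc" (len 7), cursors c1@0 c2@4 c3@6, authorship .......
After op 2 (move_left): buffer="cruinbc" (len 7), cursors c1@0 c2@3 c3@5, authorship .......
After op 3 (move_left): buffer="cruinbc" (len 7), cursors c1@0 c2@2 c3@4, authorship .......
After op 4 (insert('c')): buffer="ccrcuicnbc" (len 10), cursors c1@1 c2@4 c3@7, authorship 1..2..3...
After op 5 (move_right): buffer="ccrcuicnbc" (len 10), cursors c1@2 c2@5 c3@8, authorship 1..2..3...
After op 6 (delete): buffer="crcicbc" (len 7), cursors c1@1 c2@3 c3@5, authorship 1.2.3..
Authorship (.=original, N=cursor N): 1 . 2 . 3 . .
Index 2: author = 2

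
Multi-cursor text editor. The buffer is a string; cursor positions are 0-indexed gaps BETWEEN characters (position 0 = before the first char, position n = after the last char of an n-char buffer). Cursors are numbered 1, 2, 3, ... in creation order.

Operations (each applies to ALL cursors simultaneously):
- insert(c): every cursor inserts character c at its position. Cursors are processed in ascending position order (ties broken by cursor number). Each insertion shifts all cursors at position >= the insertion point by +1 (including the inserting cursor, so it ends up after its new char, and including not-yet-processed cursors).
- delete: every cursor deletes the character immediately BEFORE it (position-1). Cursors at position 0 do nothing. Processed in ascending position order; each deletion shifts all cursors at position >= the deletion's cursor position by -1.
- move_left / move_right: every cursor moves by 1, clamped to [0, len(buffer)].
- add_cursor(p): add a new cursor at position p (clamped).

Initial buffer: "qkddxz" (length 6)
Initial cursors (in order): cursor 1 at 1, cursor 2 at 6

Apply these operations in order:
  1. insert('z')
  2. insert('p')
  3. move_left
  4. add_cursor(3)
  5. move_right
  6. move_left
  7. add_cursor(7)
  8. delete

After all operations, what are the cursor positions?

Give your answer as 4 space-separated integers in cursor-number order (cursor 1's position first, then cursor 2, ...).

Answer: 1 5 1 4

Derivation:
After op 1 (insert('z')): buffer="qzkddxzz" (len 8), cursors c1@2 c2@8, authorship .1.....2
After op 2 (insert('p')): buffer="qzpkddxzzp" (len 10), cursors c1@3 c2@10, authorship .11.....22
After op 3 (move_left): buffer="qzpkddxzzp" (len 10), cursors c1@2 c2@9, authorship .11.....22
After op 4 (add_cursor(3)): buffer="qzpkddxzzp" (len 10), cursors c1@2 c3@3 c2@9, authorship .11.....22
After op 5 (move_right): buffer="qzpkddxzzp" (len 10), cursors c1@3 c3@4 c2@10, authorship .11.....22
After op 6 (move_left): buffer="qzpkddxzzp" (len 10), cursors c1@2 c3@3 c2@9, authorship .11.....22
After op 7 (add_cursor(7)): buffer="qzpkddxzzp" (len 10), cursors c1@2 c3@3 c4@7 c2@9, authorship .11.....22
After op 8 (delete): buffer="qkddzp" (len 6), cursors c1@1 c3@1 c4@4 c2@5, authorship .....2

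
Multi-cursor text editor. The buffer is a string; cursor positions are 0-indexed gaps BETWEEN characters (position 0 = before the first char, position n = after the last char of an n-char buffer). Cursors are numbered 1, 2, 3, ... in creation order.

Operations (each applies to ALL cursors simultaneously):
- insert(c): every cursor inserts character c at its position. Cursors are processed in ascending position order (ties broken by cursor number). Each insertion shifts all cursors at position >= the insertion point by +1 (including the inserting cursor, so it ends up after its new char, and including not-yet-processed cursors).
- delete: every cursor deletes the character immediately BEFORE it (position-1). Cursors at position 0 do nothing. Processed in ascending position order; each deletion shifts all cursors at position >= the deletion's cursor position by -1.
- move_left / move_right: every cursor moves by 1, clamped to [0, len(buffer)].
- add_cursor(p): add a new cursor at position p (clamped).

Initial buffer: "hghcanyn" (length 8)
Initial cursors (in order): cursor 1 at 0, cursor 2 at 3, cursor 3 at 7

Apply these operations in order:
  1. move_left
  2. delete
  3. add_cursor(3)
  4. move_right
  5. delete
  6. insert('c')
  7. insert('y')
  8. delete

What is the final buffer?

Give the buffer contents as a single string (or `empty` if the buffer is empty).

Answer: cccccn

Derivation:
After op 1 (move_left): buffer="hghcanyn" (len 8), cursors c1@0 c2@2 c3@6, authorship ........
After op 2 (delete): buffer="hhcayn" (len 6), cursors c1@0 c2@1 c3@4, authorship ......
After op 3 (add_cursor(3)): buffer="hhcayn" (len 6), cursors c1@0 c2@1 c4@3 c3@4, authorship ......
After op 4 (move_right): buffer="hhcayn" (len 6), cursors c1@1 c2@2 c4@4 c3@5, authorship ......
After op 5 (delete): buffer="cn" (len 2), cursors c1@0 c2@0 c3@1 c4@1, authorship ..
After op 6 (insert('c')): buffer="cccccn" (len 6), cursors c1@2 c2@2 c3@5 c4@5, authorship 12.34.
After op 7 (insert('y')): buffer="ccyycccyyn" (len 10), cursors c1@4 c2@4 c3@9 c4@9, authorship 1212.3434.
After op 8 (delete): buffer="cccccn" (len 6), cursors c1@2 c2@2 c3@5 c4@5, authorship 12.34.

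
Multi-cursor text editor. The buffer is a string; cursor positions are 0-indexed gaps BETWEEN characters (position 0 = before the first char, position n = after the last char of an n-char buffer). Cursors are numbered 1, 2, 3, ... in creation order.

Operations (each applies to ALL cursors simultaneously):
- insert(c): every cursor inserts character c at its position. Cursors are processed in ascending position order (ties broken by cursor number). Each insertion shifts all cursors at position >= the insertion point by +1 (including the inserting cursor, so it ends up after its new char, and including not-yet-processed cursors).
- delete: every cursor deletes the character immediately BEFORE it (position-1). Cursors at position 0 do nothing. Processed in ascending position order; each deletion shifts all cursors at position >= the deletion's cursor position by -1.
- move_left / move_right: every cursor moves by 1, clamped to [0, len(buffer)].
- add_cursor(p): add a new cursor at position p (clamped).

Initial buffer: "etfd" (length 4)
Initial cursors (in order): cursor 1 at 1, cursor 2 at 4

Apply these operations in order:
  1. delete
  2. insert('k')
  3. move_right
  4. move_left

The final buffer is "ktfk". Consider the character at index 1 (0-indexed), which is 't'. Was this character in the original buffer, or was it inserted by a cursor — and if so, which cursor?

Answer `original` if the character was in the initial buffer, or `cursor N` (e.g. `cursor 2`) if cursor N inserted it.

After op 1 (delete): buffer="tf" (len 2), cursors c1@0 c2@2, authorship ..
After op 2 (insert('k')): buffer="ktfk" (len 4), cursors c1@1 c2@4, authorship 1..2
After op 3 (move_right): buffer="ktfk" (len 4), cursors c1@2 c2@4, authorship 1..2
After op 4 (move_left): buffer="ktfk" (len 4), cursors c1@1 c2@3, authorship 1..2
Authorship (.=original, N=cursor N): 1 . . 2
Index 1: author = original

Answer: original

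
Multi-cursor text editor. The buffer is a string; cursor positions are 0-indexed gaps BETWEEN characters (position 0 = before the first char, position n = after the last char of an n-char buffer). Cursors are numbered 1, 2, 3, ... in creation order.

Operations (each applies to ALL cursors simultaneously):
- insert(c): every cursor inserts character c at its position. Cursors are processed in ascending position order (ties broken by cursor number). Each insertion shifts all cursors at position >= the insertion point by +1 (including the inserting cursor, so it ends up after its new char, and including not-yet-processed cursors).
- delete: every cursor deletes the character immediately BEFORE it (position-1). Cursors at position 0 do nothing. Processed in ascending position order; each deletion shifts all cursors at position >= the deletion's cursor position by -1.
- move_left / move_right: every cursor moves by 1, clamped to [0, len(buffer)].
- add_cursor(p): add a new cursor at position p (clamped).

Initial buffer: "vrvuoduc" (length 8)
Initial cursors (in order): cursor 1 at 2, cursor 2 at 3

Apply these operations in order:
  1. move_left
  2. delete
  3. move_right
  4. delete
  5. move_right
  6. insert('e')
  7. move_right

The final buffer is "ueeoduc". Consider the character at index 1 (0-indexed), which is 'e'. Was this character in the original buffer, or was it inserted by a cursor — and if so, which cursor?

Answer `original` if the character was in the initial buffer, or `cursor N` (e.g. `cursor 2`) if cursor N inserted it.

Answer: cursor 1

Derivation:
After op 1 (move_left): buffer="vrvuoduc" (len 8), cursors c1@1 c2@2, authorship ........
After op 2 (delete): buffer="vuoduc" (len 6), cursors c1@0 c2@0, authorship ......
After op 3 (move_right): buffer="vuoduc" (len 6), cursors c1@1 c2@1, authorship ......
After op 4 (delete): buffer="uoduc" (len 5), cursors c1@0 c2@0, authorship .....
After op 5 (move_right): buffer="uoduc" (len 5), cursors c1@1 c2@1, authorship .....
After op 6 (insert('e')): buffer="ueeoduc" (len 7), cursors c1@3 c2@3, authorship .12....
After op 7 (move_right): buffer="ueeoduc" (len 7), cursors c1@4 c2@4, authorship .12....
Authorship (.=original, N=cursor N): . 1 2 . . . .
Index 1: author = 1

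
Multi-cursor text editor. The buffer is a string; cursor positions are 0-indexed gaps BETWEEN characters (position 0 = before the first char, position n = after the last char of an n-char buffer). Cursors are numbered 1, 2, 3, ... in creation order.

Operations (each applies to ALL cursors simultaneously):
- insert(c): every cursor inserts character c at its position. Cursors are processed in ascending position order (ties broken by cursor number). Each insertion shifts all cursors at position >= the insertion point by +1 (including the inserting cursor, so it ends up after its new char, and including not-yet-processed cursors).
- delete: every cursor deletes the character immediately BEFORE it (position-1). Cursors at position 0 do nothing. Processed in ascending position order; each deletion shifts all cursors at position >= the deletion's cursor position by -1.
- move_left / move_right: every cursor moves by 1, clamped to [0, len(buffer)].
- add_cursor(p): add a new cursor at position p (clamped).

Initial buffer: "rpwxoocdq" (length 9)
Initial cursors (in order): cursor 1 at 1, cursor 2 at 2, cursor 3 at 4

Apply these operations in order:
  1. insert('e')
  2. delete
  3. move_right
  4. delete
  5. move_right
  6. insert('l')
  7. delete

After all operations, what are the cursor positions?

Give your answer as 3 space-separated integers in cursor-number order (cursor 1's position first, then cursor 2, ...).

After op 1 (insert('e')): buffer="repewxeoocdq" (len 12), cursors c1@2 c2@4 c3@7, authorship .1.2..3.....
After op 2 (delete): buffer="rpwxoocdq" (len 9), cursors c1@1 c2@2 c3@4, authorship .........
After op 3 (move_right): buffer="rpwxoocdq" (len 9), cursors c1@2 c2@3 c3@5, authorship .........
After op 4 (delete): buffer="rxocdq" (len 6), cursors c1@1 c2@1 c3@2, authorship ......
After op 5 (move_right): buffer="rxocdq" (len 6), cursors c1@2 c2@2 c3@3, authorship ......
After op 6 (insert('l')): buffer="rxllolcdq" (len 9), cursors c1@4 c2@4 c3@6, authorship ..12.3...
After op 7 (delete): buffer="rxocdq" (len 6), cursors c1@2 c2@2 c3@3, authorship ......

Answer: 2 2 3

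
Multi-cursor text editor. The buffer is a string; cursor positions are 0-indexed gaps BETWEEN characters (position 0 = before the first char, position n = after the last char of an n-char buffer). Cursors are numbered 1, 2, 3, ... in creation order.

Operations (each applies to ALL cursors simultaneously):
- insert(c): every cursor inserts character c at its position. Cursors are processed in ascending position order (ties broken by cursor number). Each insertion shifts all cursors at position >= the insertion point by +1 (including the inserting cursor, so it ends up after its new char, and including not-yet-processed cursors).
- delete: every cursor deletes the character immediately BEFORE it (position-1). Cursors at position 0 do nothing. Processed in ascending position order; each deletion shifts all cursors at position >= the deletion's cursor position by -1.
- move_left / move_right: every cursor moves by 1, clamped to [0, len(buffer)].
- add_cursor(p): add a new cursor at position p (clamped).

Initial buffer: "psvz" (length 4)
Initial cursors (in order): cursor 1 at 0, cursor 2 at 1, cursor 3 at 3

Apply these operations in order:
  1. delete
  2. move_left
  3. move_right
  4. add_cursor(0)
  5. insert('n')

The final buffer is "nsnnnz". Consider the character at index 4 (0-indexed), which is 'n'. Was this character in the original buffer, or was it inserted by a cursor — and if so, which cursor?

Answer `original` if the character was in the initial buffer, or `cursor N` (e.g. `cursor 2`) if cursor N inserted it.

Answer: cursor 3

Derivation:
After op 1 (delete): buffer="sz" (len 2), cursors c1@0 c2@0 c3@1, authorship ..
After op 2 (move_left): buffer="sz" (len 2), cursors c1@0 c2@0 c3@0, authorship ..
After op 3 (move_right): buffer="sz" (len 2), cursors c1@1 c2@1 c3@1, authorship ..
After op 4 (add_cursor(0)): buffer="sz" (len 2), cursors c4@0 c1@1 c2@1 c3@1, authorship ..
After op 5 (insert('n')): buffer="nsnnnz" (len 6), cursors c4@1 c1@5 c2@5 c3@5, authorship 4.123.
Authorship (.=original, N=cursor N): 4 . 1 2 3 .
Index 4: author = 3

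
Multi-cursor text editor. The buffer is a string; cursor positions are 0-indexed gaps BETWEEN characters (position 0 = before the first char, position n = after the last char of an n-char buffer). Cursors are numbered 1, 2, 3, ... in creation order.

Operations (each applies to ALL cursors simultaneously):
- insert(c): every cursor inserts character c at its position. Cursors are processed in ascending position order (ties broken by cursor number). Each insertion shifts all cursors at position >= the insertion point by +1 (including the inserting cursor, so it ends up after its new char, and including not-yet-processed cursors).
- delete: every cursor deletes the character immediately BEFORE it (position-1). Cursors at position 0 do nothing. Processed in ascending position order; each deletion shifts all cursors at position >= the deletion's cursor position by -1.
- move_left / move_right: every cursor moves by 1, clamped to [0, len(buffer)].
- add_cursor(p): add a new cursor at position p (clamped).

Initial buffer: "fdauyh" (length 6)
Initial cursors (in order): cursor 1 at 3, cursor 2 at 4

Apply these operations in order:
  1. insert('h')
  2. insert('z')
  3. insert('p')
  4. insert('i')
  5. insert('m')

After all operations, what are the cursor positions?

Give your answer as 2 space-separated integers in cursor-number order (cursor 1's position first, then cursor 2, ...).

Answer: 8 14

Derivation:
After op 1 (insert('h')): buffer="fdahuhyh" (len 8), cursors c1@4 c2@6, authorship ...1.2..
After op 2 (insert('z')): buffer="fdahzuhzyh" (len 10), cursors c1@5 c2@8, authorship ...11.22..
After op 3 (insert('p')): buffer="fdahzpuhzpyh" (len 12), cursors c1@6 c2@10, authorship ...111.222..
After op 4 (insert('i')): buffer="fdahzpiuhzpiyh" (len 14), cursors c1@7 c2@12, authorship ...1111.2222..
After op 5 (insert('m')): buffer="fdahzpimuhzpimyh" (len 16), cursors c1@8 c2@14, authorship ...11111.22222..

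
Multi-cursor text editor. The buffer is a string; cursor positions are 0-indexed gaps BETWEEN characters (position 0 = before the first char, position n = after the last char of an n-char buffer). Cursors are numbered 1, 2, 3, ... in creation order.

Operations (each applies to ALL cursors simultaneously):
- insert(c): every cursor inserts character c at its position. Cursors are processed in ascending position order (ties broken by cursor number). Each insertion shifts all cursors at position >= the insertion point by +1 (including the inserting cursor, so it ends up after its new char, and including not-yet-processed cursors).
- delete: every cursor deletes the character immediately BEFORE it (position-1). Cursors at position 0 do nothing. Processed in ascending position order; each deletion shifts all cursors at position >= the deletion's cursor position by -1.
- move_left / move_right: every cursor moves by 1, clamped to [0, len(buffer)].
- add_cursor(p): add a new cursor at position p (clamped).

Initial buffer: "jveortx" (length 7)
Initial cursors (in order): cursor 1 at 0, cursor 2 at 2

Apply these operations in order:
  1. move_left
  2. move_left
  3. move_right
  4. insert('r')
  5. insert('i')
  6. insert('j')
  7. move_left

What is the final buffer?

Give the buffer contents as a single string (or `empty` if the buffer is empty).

After op 1 (move_left): buffer="jveortx" (len 7), cursors c1@0 c2@1, authorship .......
After op 2 (move_left): buffer="jveortx" (len 7), cursors c1@0 c2@0, authorship .......
After op 3 (move_right): buffer="jveortx" (len 7), cursors c1@1 c2@1, authorship .......
After op 4 (insert('r')): buffer="jrrveortx" (len 9), cursors c1@3 c2@3, authorship .12......
After op 5 (insert('i')): buffer="jrriiveortx" (len 11), cursors c1@5 c2@5, authorship .1212......
After op 6 (insert('j')): buffer="jrriijjveortx" (len 13), cursors c1@7 c2@7, authorship .121212......
After op 7 (move_left): buffer="jrriijjveortx" (len 13), cursors c1@6 c2@6, authorship .121212......

Answer: jrriijjveortx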